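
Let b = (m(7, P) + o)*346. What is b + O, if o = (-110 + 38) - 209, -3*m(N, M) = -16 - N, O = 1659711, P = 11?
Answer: 4695413/3 ≈ 1.5651e+6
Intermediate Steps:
m(N, M) = 16/3 + N/3 (m(N, M) = -(-16 - N)/3 = 16/3 + N/3)
o = -281 (o = -72 - 209 = -281)
b = -283720/3 (b = ((16/3 + (⅓)*7) - 281)*346 = ((16/3 + 7/3) - 281)*346 = (23/3 - 281)*346 = -820/3*346 = -283720/3 ≈ -94573.)
b + O = -283720/3 + 1659711 = 4695413/3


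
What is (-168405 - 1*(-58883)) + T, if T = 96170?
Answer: -13352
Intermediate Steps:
(-168405 - 1*(-58883)) + T = (-168405 - 1*(-58883)) + 96170 = (-168405 + 58883) + 96170 = -109522 + 96170 = -13352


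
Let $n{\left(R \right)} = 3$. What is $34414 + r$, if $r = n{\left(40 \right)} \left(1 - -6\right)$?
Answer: $34435$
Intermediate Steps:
$r = 21$ ($r = 3 \left(1 - -6\right) = 3 \left(1 + 6\right) = 3 \cdot 7 = 21$)
$34414 + r = 34414 + 21 = 34435$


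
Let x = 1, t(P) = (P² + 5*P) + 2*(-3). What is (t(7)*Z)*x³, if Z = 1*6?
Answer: 468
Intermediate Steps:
t(P) = -6 + P² + 5*P (t(P) = (P² + 5*P) - 6 = -6 + P² + 5*P)
Z = 6
(t(7)*Z)*x³ = ((-6 + 7² + 5*7)*6)*1³ = ((-6 + 49 + 35)*6)*1 = (78*6)*1 = 468*1 = 468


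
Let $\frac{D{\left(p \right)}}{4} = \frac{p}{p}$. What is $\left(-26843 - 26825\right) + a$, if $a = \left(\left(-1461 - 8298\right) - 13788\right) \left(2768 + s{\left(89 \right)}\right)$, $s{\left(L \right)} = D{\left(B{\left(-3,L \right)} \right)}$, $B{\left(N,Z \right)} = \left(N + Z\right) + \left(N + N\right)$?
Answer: $-65325952$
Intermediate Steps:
$B{\left(N,Z \right)} = Z + 3 N$ ($B{\left(N,Z \right)} = \left(N + Z\right) + 2 N = Z + 3 N$)
$D{\left(p \right)} = 4$ ($D{\left(p \right)} = 4 \frac{p}{p} = 4 \cdot 1 = 4$)
$s{\left(L \right)} = 4$
$a = -65272284$ ($a = \left(\left(-1461 - 8298\right) - 13788\right) \left(2768 + 4\right) = \left(-9759 - 13788\right) 2772 = \left(-23547\right) 2772 = -65272284$)
$\left(-26843 - 26825\right) + a = \left(-26843 - 26825\right) - 65272284 = -53668 - 65272284 = -65325952$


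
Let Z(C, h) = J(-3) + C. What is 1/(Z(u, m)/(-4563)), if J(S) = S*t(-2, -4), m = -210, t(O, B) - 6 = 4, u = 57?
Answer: -169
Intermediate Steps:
t(O, B) = 10 (t(O, B) = 6 + 4 = 10)
J(S) = 10*S (J(S) = S*10 = 10*S)
Z(C, h) = -30 + C (Z(C, h) = 10*(-3) + C = -30 + C)
1/(Z(u, m)/(-4563)) = 1/((-30 + 57)/(-4563)) = 1/(27*(-1/4563)) = 1/(-1/169) = -169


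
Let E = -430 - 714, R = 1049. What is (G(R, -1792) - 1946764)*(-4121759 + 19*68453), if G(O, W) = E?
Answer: 5495344550016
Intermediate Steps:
E = -1144
G(O, W) = -1144
(G(R, -1792) - 1946764)*(-4121759 + 19*68453) = (-1144 - 1946764)*(-4121759 + 19*68453) = -1947908*(-4121759 + 1300607) = -1947908*(-2821152) = 5495344550016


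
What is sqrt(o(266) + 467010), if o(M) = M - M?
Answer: 3*sqrt(51890) ≈ 683.38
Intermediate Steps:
o(M) = 0
sqrt(o(266) + 467010) = sqrt(0 + 467010) = sqrt(467010) = 3*sqrt(51890)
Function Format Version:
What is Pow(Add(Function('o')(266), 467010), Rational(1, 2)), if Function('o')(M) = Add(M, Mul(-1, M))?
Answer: Mul(3, Pow(51890, Rational(1, 2))) ≈ 683.38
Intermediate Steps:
Function('o')(M) = 0
Pow(Add(Function('o')(266), 467010), Rational(1, 2)) = Pow(Add(0, 467010), Rational(1, 2)) = Pow(467010, Rational(1, 2)) = Mul(3, Pow(51890, Rational(1, 2)))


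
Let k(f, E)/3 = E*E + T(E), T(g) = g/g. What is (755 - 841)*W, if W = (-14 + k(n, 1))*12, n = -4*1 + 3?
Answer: 8256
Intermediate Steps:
T(g) = 1
n = -1 (n = -4 + 3 = -1)
k(f, E) = 3 + 3*E² (k(f, E) = 3*(E*E + 1) = 3*(E² + 1) = 3*(1 + E²) = 3 + 3*E²)
W = -96 (W = (-14 + (3 + 3*1²))*12 = (-14 + (3 + 3*1))*12 = (-14 + (3 + 3))*12 = (-14 + 6)*12 = -8*12 = -96)
(755 - 841)*W = (755 - 841)*(-96) = -86*(-96) = 8256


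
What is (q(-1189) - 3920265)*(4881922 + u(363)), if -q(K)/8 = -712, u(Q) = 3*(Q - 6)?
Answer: -19114813025017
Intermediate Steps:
u(Q) = -18 + 3*Q (u(Q) = 3*(-6 + Q) = -18 + 3*Q)
q(K) = 5696 (q(K) = -8*(-712) = 5696)
(q(-1189) - 3920265)*(4881922 + u(363)) = (5696 - 3920265)*(4881922 + (-18 + 3*363)) = -3914569*(4881922 + (-18 + 1089)) = -3914569*(4881922 + 1071) = -3914569*4882993 = -19114813025017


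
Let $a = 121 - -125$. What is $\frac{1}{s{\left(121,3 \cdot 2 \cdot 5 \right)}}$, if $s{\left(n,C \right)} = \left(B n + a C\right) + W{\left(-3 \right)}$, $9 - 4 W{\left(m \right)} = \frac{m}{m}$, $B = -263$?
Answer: $- \frac{1}{24441} \approx -4.0915 \cdot 10^{-5}$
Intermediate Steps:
$W{\left(m \right)} = 2$ ($W{\left(m \right)} = \frac{9}{4} - \frac{m \frac{1}{m}}{4} = \frac{9}{4} - \frac{1}{4} = 2$)
$a = 246$ ($a = 121 + 125 = 246$)
$s{\left(n,C \right)} = 2 - 263 n + 246 C$ ($s{\left(n,C \right)} = \left(- 263 n + 246 C\right) + 2 = 2 - 263 n + 246 C$)
$\frac{1}{s{\left(121,3 \cdot 2 \cdot 5 \right)}} = \frac{1}{2 - 31823 + 246 \cdot 3 \cdot 2 \cdot 5} = \frac{1}{2 - 31823 + 246 \cdot 6 \cdot 5} = \frac{1}{2 - 31823 + 246 \cdot 30} = \frac{1}{2 - 31823 + 7380} = \frac{1}{-24441} = - \frac{1}{24441}$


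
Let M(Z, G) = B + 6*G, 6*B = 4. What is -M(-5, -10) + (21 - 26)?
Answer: 163/3 ≈ 54.333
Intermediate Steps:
B = ⅔ (B = (⅙)*4 = ⅔ ≈ 0.66667)
M(Z, G) = ⅔ + 6*G
-M(-5, -10) + (21 - 26) = -(⅔ + 6*(-10)) + (21 - 26) = -(⅔ - 60) - 5 = -1*(-178/3) - 5 = 178/3 - 5 = 163/3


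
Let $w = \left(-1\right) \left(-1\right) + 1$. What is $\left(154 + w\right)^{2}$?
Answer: $24336$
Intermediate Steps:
$w = 2$ ($w = 1 + 1 = 2$)
$\left(154 + w\right)^{2} = \left(154 + 2\right)^{2} = 156^{2} = 24336$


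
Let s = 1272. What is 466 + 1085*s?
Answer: 1380586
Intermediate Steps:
466 + 1085*s = 466 + 1085*1272 = 466 + 1380120 = 1380586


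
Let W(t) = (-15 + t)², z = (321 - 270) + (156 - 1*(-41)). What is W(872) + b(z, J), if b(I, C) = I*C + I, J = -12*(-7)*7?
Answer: 880521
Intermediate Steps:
J = 588 (J = 84*7 = 588)
z = 248 (z = 51 + (156 + 41) = 51 + 197 = 248)
b(I, C) = I + C*I (b(I, C) = C*I + I = I + C*I)
W(872) + b(z, J) = (-15 + 872)² + 248*(1 + 588) = 857² + 248*589 = 734449 + 146072 = 880521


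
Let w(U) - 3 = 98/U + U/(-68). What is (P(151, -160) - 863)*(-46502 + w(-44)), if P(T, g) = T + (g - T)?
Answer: 1617383181/34 ≈ 4.7570e+7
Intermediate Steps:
P(T, g) = g
w(U) = 3 + 98/U - U/68 (w(U) = 3 + (98/U + U/(-68)) = 3 + (98/U + U*(-1/68)) = 3 + (98/U - U/68) = 3 + 98/U - U/68)
(P(151, -160) - 863)*(-46502 + w(-44)) = (-160 - 863)*(-46502 + (3 + 98/(-44) - 1/68*(-44))) = -1023*(-46502 + (3 + 98*(-1/44) + 11/17)) = -1023*(-46502 + (3 - 49/22 + 11/17)) = -1023*(-46502 + 531/374) = -1023*(-17391217/374) = 1617383181/34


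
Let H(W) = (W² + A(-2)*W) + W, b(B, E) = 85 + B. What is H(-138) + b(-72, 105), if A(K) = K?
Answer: 19195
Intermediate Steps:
H(W) = W² - W (H(W) = (W² - 2*W) + W = W² - W)
H(-138) + b(-72, 105) = -138*(-1 - 138) + (85 - 72) = -138*(-139) + 13 = 19182 + 13 = 19195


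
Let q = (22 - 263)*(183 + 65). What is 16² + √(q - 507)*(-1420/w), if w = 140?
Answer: 256 - 355*I*√2411/7 ≈ 256.0 - 2490.2*I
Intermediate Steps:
q = -59768 (q = -241*248 = -59768)
16² + √(q - 507)*(-1420/w) = 16² + √(-59768 - 507)*(-1420/140) = 256 + √(-60275)*(-1420*1/140) = 256 + (5*I*√2411)*(-71/7) = 256 - 355*I*√2411/7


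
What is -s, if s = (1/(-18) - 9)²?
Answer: -26569/324 ≈ -82.003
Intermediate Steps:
s = 26569/324 (s = (-1/18 - 9)² = (-163/18)² = 26569/324 ≈ 82.003)
-s = -1*26569/324 = -26569/324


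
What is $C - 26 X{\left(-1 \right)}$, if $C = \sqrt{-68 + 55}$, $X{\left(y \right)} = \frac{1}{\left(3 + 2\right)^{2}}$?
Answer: $- \frac{26}{25} + i \sqrt{13} \approx -1.04 + 3.6056 i$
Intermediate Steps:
$X{\left(y \right)} = \frac{1}{25}$ ($X{\left(y \right)} = \frac{1}{5^{2}} = \frac{1}{25}$)
$C = i \sqrt{13}$ ($C = \sqrt{-13} = i \sqrt{13} \approx 3.6056 i$)
$C - 26 X{\left(-1 \right)} = i \sqrt{13} - \frac{26}{25} = - \frac{26}{25} + i \sqrt{13}$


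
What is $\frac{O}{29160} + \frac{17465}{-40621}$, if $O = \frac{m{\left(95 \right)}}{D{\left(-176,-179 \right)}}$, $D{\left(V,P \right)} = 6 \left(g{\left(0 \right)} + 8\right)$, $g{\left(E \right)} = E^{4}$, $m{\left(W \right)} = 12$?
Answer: $- \frac{291010997}{676861920} \approx -0.42994$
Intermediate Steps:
$D{\left(V,P \right)} = 48$ ($D{\left(V,P \right)} = 6 \left(0^{4} + 8\right) = 6 \left(0 + 8\right) = 6 \cdot 8 = 48$)
$O = \frac{1}{4}$ ($O = \frac{12}{48} = 12 \cdot \frac{1}{48} = \frac{1}{4} \approx 0.25$)
$\frac{O}{29160} + \frac{17465}{-40621} = \frac{1}{4 \cdot 29160} + \frac{17465}{-40621} = \frac{1}{4} \cdot \frac{1}{29160} + 17465 \left(- \frac{1}{40621}\right) = \frac{1}{116640} - \frac{2495}{5803} = - \frac{291010997}{676861920}$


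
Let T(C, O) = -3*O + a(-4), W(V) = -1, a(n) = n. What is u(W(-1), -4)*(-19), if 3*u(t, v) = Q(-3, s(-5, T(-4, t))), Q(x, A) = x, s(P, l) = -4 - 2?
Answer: 19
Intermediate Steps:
T(C, O) = -4 - 3*O (T(C, O) = -3*O - 4 = -4 - 3*O)
s(P, l) = -6
u(t, v) = -1 (u(t, v) = (1/3)*(-3) = -1)
u(W(-1), -4)*(-19) = -1*(-19) = 19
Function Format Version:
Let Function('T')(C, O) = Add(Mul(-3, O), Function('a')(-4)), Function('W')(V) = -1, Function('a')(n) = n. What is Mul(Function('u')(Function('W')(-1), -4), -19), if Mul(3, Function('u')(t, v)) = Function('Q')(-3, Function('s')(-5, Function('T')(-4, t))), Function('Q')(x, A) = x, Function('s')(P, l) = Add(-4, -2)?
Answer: 19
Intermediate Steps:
Function('T')(C, O) = Add(-4, Mul(-3, O)) (Function('T')(C, O) = Add(Mul(-3, O), -4) = Add(-4, Mul(-3, O)))
Function('s')(P, l) = -6
Function('u')(t, v) = -1 (Function('u')(t, v) = Mul(Rational(1, 3), -3) = -1)
Mul(Function('u')(Function('W')(-1), -4), -19) = Mul(-1, -19) = 19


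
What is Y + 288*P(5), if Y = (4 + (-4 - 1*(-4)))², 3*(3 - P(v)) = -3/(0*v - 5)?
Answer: 4112/5 ≈ 822.40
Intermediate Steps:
P(v) = 14/5 (P(v) = 3 - (-1)/(0*v - 5) = 3 - (-1)/(0 - 5) = 3 - (-1)/(-5) = 3 - (-1)*(-1)/5 = 3 - ⅓*⅗ = 3 - ⅕ = 14/5)
Y = 16 (Y = (4 + (-4 + 4))² = (4 + 0)² = 4² = 16)
Y + 288*P(5) = 16 + 288*(14/5) = 16 + 4032/5 = 4112/5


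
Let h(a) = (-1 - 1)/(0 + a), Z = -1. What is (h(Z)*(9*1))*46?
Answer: 828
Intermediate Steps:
h(a) = -2/a
(h(Z)*(9*1))*46 = ((-2/(-1))*(9*1))*46 = (-2*(-1)*9)*46 = (2*9)*46 = 18*46 = 828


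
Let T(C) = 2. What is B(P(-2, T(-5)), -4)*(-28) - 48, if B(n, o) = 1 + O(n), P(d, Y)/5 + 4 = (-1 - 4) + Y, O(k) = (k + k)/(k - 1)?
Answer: -1174/9 ≈ -130.44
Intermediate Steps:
O(k) = 2*k/(-1 + k) (O(k) = (2*k)/(-1 + k) = 2*k/(-1 + k))
P(d, Y) = -45 + 5*Y (P(d, Y) = -20 + 5*((-1 - 4) + Y) = -20 + 5*(-5 + Y) = -20 + (-25 + 5*Y) = -45 + 5*Y)
B(n, o) = 1 + 2*n/(-1 + n)
B(P(-2, T(-5)), -4)*(-28) - 48 = ((-1 + 3*(-45 + 5*2))/(-1 + (-45 + 5*2)))*(-28) - 48 = ((-1 + 3*(-45 + 10))/(-1 + (-45 + 10)))*(-28) - 48 = ((-1 + 3*(-35))/(-1 - 35))*(-28) - 48 = ((-1 - 105)/(-36))*(-28) - 48 = -1/36*(-106)*(-28) - 48 = (53/18)*(-28) - 48 = -742/9 - 48 = -1174/9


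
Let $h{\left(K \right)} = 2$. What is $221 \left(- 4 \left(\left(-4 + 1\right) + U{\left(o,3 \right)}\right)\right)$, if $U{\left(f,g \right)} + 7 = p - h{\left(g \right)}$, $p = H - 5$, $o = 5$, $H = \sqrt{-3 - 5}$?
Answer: $15028 - 1768 i \sqrt{2} \approx 15028.0 - 2500.3 i$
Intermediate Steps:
$H = 2 i \sqrt{2}$ ($H = \sqrt{-8} = 2 i \sqrt{2} \approx 2.8284 i$)
$p = -5 + 2 i \sqrt{2}$ ($p = 2 i \sqrt{2} - 5 = -5 + 2 i \sqrt{2} \approx -5.0 + 2.8284 i$)
$U{\left(f,g \right)} = -14 + 2 i \sqrt{2}$ ($U{\left(f,g \right)} = -7 - \left(7 - 2 i \sqrt{2}\right) = -14 + 2 i \sqrt{2}$)
$221 \left(- 4 \left(\left(-4 + 1\right) + U{\left(o,3 \right)}\right)\right) = 221 \left(- 4 \left(\left(-4 + 1\right) - \left(14 - 2 i \sqrt{2}\right)\right)\right) = 221 \left(- 4 \left(-3 - \left(14 - 2 i \sqrt{2}\right)\right)\right) = 221 \left(- 4 \left(-17 + 2 i \sqrt{2}\right)\right) = 221 \left(68 - 8 i \sqrt{2}\right) = 15028 - 1768 i \sqrt{2}$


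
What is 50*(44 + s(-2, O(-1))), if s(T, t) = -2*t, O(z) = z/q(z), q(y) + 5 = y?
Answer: 6550/3 ≈ 2183.3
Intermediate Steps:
q(y) = -5 + y
O(z) = z/(-5 + z)
50*(44 + s(-2, O(-1))) = 50*(44 - (-2)/(-5 - 1)) = 50*(44 - (-2)/(-6)) = 50*(44 - (-2)*(-1)/6) = 50*(44 - 2*1/6) = 50*(44 - 1/3) = 50*(131/3) = 6550/3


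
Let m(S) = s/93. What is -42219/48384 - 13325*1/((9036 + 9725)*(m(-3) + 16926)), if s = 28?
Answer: -9895990620989/11340500392704 ≈ -0.87262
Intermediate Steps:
m(S) = 28/93
-42219/48384 - 13325*1/((9036 + 9725)*(m(-3) + 16926)) = -42219/48384 - 13325*1/((9036 + 9725)*(28/93 + 16926)) = -42219*1/48384 - 13325/(18761*(1574146/93)) = -4691/5376 - 13325/29532553106/93 = -4691/5376 - 13325*93/29532553106 = -4691/5376 - 1239225/29532553106 = -9895990620989/11340500392704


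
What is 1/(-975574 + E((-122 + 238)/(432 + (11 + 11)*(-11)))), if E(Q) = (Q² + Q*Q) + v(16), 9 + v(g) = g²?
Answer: -9025/8802319447 ≈ -1.0253e-6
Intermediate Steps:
v(g) = -9 + g²
E(Q) = 247 + 2*Q² (E(Q) = (Q² + Q*Q) + (-9 + 16²) = (Q² + Q²) + (-9 + 256) = 2*Q² + 247 = 247 + 2*Q²)
1/(-975574 + E((-122 + 238)/(432 + (11 + 11)*(-11)))) = 1/(-975574 + (247 + 2*((-122 + 238)/(432 + (11 + 11)*(-11)))²)) = 1/(-975574 + (247 + 2*(116/(432 + 22*(-11)))²)) = 1/(-975574 + (247 + 2*(116/(432 - 242))²)) = 1/(-975574 + (247 + 2*(116/190)²)) = 1/(-975574 + (247 + 2*(116*(1/190))²)) = 1/(-975574 + (247 + 2*(58/95)²)) = 1/(-975574 + (247 + 2*(3364/9025))) = 1/(-975574 + (247 + 6728/9025)) = 1/(-975574 + 2235903/9025) = 1/(-8802319447/9025) = -9025/8802319447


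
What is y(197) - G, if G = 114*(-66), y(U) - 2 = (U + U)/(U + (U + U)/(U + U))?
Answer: 745271/99 ≈ 7528.0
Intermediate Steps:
y(U) = 2 + 2*U/(1 + U) (y(U) = 2 + (U + U)/(U + (U + U)/(U + U)) = 2 + (2*U)/(U + (2*U)/((2*U))) = 2 + (2*U)/(U + (2*U)*(1/(2*U))) = 2 + (2*U)/(U + 1) = 2 + (2*U)/(1 + U) = 2 + 2*U/(1 + U))
G = -7524
y(197) - G = 2*(1 + 2*197)/(1 + 197) - 1*(-7524) = 2*(1 + 394)/198 + 7524 = 2*(1/198)*395 + 7524 = 395/99 + 7524 = 745271/99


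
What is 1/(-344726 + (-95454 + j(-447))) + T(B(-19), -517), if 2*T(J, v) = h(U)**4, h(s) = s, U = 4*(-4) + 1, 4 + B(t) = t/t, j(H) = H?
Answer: 22306741873/881254 ≈ 25313.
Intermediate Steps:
B(t) = -3 (B(t) = -4 + t/t = -4 + 1 = -3)
U = -15 (U = -16 + 1 = -15)
T(J, v) = 50625/2 (T(J, v) = (1/2)*(-15)**4 = (1/2)*50625 = 50625/2)
1/(-344726 + (-95454 + j(-447))) + T(B(-19), -517) = 1/(-344726 + (-95454 - 447)) + 50625/2 = 1/(-344726 - 95901) + 50625/2 = 1/(-440627) + 50625/2 = -1/440627 + 50625/2 = 22306741873/881254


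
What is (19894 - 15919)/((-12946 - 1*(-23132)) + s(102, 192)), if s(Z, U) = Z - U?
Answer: 3975/10096 ≈ 0.39372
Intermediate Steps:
(19894 - 15919)/((-12946 - 1*(-23132)) + s(102, 192)) = (19894 - 15919)/((-12946 - 1*(-23132)) + (102 - 1*192)) = 3975/((-12946 + 23132) + (102 - 192)) = 3975/(10186 - 90) = 3975/10096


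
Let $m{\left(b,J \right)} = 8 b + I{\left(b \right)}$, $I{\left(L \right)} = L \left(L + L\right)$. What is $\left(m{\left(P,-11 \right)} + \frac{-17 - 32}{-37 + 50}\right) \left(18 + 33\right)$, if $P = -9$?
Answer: $\frac{57171}{13} \approx 4397.8$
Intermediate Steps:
$I{\left(L \right)} = 2 L^{2}$ ($I{\left(L \right)} = L 2 L = 2 L^{2}$)
$m{\left(b,J \right)} = 2 b^{2} + 8 b$ ($m{\left(b,J \right)} = 8 b + 2 b^{2} = 2 b^{2} + 8 b$)
$\left(m{\left(P,-11 \right)} + \frac{-17 - 32}{-37 + 50}\right) \left(18 + 33\right) = \left(2 \left(-9\right) \left(4 - 9\right) + \frac{-17 - 32}{-37 + 50}\right) \left(18 + 33\right) = \left(2 \left(-9\right) \left(-5\right) - \frac{49}{13}\right) 51 = \left(90 - \frac{49}{13}\right) 51 = \frac{1121}{13} \cdot 51 = \frac{57171}{13}$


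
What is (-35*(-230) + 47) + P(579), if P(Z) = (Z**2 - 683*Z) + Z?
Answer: -51540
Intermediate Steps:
P(Z) = Z**2 - 682*Z
(-35*(-230) + 47) + P(579) = (-35*(-230) + 47) + 579*(-682 + 579) = (8050 + 47) + 579*(-103) = 8097 - 59637 = -51540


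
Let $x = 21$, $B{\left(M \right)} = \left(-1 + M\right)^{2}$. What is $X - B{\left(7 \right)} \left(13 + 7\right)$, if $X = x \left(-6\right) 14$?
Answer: $-2484$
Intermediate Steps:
$X = -1764$ ($X = 21 \left(-6\right) 14 = \left(-126\right) 14 = -1764$)
$X - B{\left(7 \right)} \left(13 + 7\right) = -1764 - \left(-1 + 7\right)^{2} \left(13 + 7\right) = -1764 - 6^{2} \cdot 20 = -1764 - 36 \cdot 20 = -1764 - 720 = -2484$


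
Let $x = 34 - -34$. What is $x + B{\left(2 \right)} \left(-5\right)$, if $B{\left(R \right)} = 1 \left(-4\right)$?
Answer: $88$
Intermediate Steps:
$B{\left(R \right)} = -4$
$x = 68$ ($x = 34 + 34 = 68$)
$x + B{\left(2 \right)} \left(-5\right) = 68 - -20 = 68 + 20 = 88$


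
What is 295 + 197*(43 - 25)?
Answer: 3841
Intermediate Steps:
295 + 197*(43 - 25) = 295 + 197*18 = 295 + 3546 = 3841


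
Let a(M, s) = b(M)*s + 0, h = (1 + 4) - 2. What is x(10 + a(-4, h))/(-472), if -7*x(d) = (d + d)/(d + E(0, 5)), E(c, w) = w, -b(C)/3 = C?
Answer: 23/42126 ≈ 0.00054598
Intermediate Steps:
b(C) = -3*C
h = 3 (h = 5 - 2 = 3)
a(M, s) = -3*M*s (a(M, s) = (-3*M)*s + 0 = -3*M*s + 0 = -3*M*s)
x(d) = -2*d/(7*(5 + d)) (x(d) = -(d + d)/(7*(d + 5)) = -2*d/(7*(5 + d)))
x(10 + a(-4, h))/(-472) = -2*(10 - 3*(-4)*3)/(35 + 7*(10 - 3*(-4)*3))/(-472) = -2*(10 + 36)/(35 + 7*(10 + 36))*(-1/472) = -2*46/(35 + 7*46)*(-1/472) = -2*46/(35 + 322)*(-1/472) = -2*46/357*(-1/472) = -2*46*1/357*(-1/472) = -92/357*(-1/472) = 23/42126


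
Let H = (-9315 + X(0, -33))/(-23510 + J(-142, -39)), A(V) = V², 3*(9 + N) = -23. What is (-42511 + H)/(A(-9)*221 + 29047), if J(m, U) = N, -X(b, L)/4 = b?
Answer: -600079687/662717968 ≈ -0.90548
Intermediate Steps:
N = -50/3 (N = -9 + (⅓)*(-23) = -9 - 23/3 = -50/3 ≈ -16.667)
X(b, L) = -4*b
J(m, U) = -50/3
H = 5589/14116 (H = (-9315 - 4*0)/(-23510 - 50/3) = (-9315 + 0)/(-70580/3) = -9315*(-3/70580) = 5589/14116 ≈ 0.39593)
(-42511 + H)/(A(-9)*221 + 29047) = (-42511 + 5589/14116)/((-9)²*221 + 29047) = -600079687/(14116*(81*221 + 29047)) = -600079687/(14116*(17901 + 29047)) = -600079687/14116/46948 = -600079687/14116*1/46948 = -600079687/662717968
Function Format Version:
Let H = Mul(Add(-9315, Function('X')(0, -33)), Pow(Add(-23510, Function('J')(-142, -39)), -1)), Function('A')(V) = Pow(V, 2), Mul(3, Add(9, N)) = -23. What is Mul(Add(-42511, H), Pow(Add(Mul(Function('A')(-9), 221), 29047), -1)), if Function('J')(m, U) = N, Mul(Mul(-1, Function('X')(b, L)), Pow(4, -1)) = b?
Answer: Rational(-600079687, 662717968) ≈ -0.90548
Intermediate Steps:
N = Rational(-50, 3) (N = Add(-9, Mul(Rational(1, 3), -23)) = Add(-9, Rational(-23, 3)) = Rational(-50, 3) ≈ -16.667)
Function('X')(b, L) = Mul(-4, b)
Function('J')(m, U) = Rational(-50, 3)
H = Rational(5589, 14116) (H = Mul(Add(-9315, Mul(-4, 0)), Pow(Add(-23510, Rational(-50, 3)), -1)) = Mul(Add(-9315, 0), Pow(Rational(-70580, 3), -1)) = Mul(-9315, Rational(-3, 70580)) = Rational(5589, 14116) ≈ 0.39593)
Mul(Add(-42511, H), Pow(Add(Mul(Function('A')(-9), 221), 29047), -1)) = Mul(Add(-42511, Rational(5589, 14116)), Pow(Add(Mul(Pow(-9, 2), 221), 29047), -1)) = Mul(Rational(-600079687, 14116), Pow(Add(Mul(81, 221), 29047), -1)) = Mul(Rational(-600079687, 14116), Pow(Add(17901, 29047), -1)) = Mul(Rational(-600079687, 14116), Pow(46948, -1)) = Mul(Rational(-600079687, 14116), Rational(1, 46948)) = Rational(-600079687, 662717968)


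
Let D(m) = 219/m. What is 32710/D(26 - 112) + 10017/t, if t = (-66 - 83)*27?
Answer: -419227189/32631 ≈ -12848.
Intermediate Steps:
t = -4023 (t = -149*27 = -4023)
32710/D(26 - 112) + 10017/t = 32710/((219/(26 - 112))) + 10017/(-4023) = 32710/((219/(-86))) + 10017*(-1/4023) = 32710/((219*(-1/86))) - 371/149 = 32710/(-219/86) - 371/149 = 32710*(-86/219) - 371/149 = -2813060/219 - 371/149 = -419227189/32631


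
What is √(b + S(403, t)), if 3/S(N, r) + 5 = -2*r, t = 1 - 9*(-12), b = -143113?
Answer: I*√7116867046/223 ≈ 378.3*I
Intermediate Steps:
t = 109 (t = 1 + 108 = 109)
S(N, r) = 3/(-5 - 2*r)
√(b + S(403, t)) = √(-143113 - 3/(5 + 2*109)) = √(-143113 - 3/(5 + 218)) = √(-143113 - 3/223) = √(-31914202/223) = I*√7116867046/223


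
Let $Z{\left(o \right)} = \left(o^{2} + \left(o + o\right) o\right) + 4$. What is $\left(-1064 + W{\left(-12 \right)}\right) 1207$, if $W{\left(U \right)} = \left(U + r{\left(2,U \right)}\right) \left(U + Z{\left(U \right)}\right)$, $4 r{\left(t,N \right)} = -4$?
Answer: $-7937232$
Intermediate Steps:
$r{\left(t,N \right)} = -1$ ($r{\left(t,N \right)} = \frac{1}{4} \left(-4\right) = -1$)
$Z{\left(o \right)} = 4 + 3 o^{2}$ ($Z{\left(o \right)} = \left(o^{2} + 2 o o\right) + 4 = \left(o^{2} + 2 o^{2}\right) + 4 = 3 o^{2} + 4 = 4 + 3 o^{2}$)
$W{\left(U \right)} = \left(-1 + U\right) \left(4 + U + 3 U^{2}\right)$ ($W{\left(U \right)} = \left(U - 1\right) \left(U + \left(4 + 3 U^{2}\right)\right) = \left(-1 + U\right) \left(4 + U + 3 U^{2}\right)$)
$\left(-1064 + W{\left(-12 \right)}\right) 1207 = \left(-1064 + \left(-4 - 2 \left(-12\right)^{2} + 3 \left(-12\right) + 3 \left(-12\right)^{3}\right)\right) 1207 = \left(-1064 - 5512\right) 1207 = \left(-6576\right) 1207 = -7937232$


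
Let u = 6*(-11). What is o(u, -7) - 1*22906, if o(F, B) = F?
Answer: -22972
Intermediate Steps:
u = -66
o(u, -7) - 1*22906 = -66 - 1*22906 = -66 - 22906 = -22972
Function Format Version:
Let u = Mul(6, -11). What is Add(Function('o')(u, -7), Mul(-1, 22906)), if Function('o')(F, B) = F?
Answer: -22972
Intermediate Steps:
u = -66
Add(Function('o')(u, -7), Mul(-1, 22906)) = Add(-66, Mul(-1, 22906)) = Add(-66, -22906) = -22972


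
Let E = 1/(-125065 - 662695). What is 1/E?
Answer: -787760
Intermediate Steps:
E = -1/787760 (E = 1/(-787760) = -1/787760 ≈ -1.2694e-6)
1/E = 1/(-1/787760) = -787760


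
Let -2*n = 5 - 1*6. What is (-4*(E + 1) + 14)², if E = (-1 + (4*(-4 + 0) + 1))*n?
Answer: 1764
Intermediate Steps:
n = ½ (n = -(5 - 1*6)/2 = -(5 - 6)/2 = -½*(-1) = ½ ≈ 0.50000)
E = -8 (E = (-1 + (4*(-4 + 0) + 1))*(½) = (-1 + (4*(-4) + 1))*(½) = (-1 + (-16 + 1))*(½) = (-1 - 15)*(½) = -16*½ = -8)
(-4*(E + 1) + 14)² = (-4*(-8 + 1) + 14)² = (-4*(-7) + 14)² = (28 + 14)² = 42² = 1764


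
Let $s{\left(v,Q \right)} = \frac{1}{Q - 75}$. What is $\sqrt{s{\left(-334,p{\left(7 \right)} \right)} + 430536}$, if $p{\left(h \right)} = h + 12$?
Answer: $\frac{\sqrt{337540210}}{28} \approx 656.15$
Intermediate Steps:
$p{\left(h \right)} = 12 + h$
$s{\left(v,Q \right)} = \frac{1}{-75 + Q}$
$\sqrt{s{\left(-334,p{\left(7 \right)} \right)} + 430536} = \sqrt{\frac{1}{-75 + \left(12 + 7\right)} + 430536} = \sqrt{\frac{1}{-75 + 19} + 430536} = \sqrt{\frac{1}{-56} + 430536} = \sqrt{- \frac{1}{56} + 430536} = \sqrt{\frac{24110015}{56}} = \frac{\sqrt{337540210}}{28}$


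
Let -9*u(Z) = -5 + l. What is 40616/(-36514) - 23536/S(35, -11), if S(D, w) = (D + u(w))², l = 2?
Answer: -1023862864/51283913 ≈ -19.965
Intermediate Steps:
u(Z) = ⅓ (u(Z) = -(-5 + 2)/9 = -⅑*(-3) = ⅓)
S(D, w) = (⅓ + D)² (S(D, w) = (D + ⅓)² = (⅓ + D)²)
40616/(-36514) - 23536/S(35, -11) = 40616/(-36514) - 23536*9/(1 + 3*35)² = 40616*(-1/36514) - 23536*9/(1 + 105)² = -20308/18257 - 23536/((⅑)*106²) = -20308/18257 - 23536/((⅑)*11236) = -20308/18257 - 23536/11236/9 = -20308/18257 - 23536*9/11236 = -20308/18257 - 52956/2809 = -1023862864/51283913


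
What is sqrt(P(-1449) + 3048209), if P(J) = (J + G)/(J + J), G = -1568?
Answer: sqrt(58050112022)/138 ≈ 1745.9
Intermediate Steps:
P(J) = (-1568 + J)/(2*J) (P(J) = (J - 1568)/(J + J) = (-1568 + J)/((2*J)) = (-1568 + J)*(1/(2*J)) = (-1568 + J)/(2*J))
sqrt(P(-1449) + 3048209) = sqrt((1/2)*(-1568 - 1449)/(-1449) + 3048209) = sqrt((1/2)*(-1/1449)*(-3017) + 3048209) = sqrt(431/414 + 3048209) = sqrt(1261958957/414) = sqrt(58050112022)/138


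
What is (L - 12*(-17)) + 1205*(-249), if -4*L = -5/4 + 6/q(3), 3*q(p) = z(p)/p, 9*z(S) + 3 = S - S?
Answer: -4796803/16 ≈ -2.9980e+5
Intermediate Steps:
z(S) = -1/3 (z(S) = -1/3 + (S - S)/9 = -1/3 + (1/9)*0 = -1/3 + 0 = -1/3)
q(p) = -1/(9*p) (q(p) = (-1/(3*p))/3 = -1/(9*p))
L = 653/16 (L = -(-5/4 + 6/((-1/9/3)))/4 = -(-5*1/4 + 6/((-1/9*1/3)))/4 = -(-5/4 + 6/(-1/27))/4 = -(-5/4 + 6*(-27))/4 = -(-5/4 - 162)/4 = -1/4*(-653/4) = 653/16 ≈ 40.813)
(L - 12*(-17)) + 1205*(-249) = (653/16 - 12*(-17)) + 1205*(-249) = (653/16 + 204) - 300045 = 3917/16 - 300045 = -4796803/16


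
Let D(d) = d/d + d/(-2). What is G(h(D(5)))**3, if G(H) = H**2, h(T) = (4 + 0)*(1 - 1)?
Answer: 0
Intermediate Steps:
D(d) = 1 - d/2 (D(d) = 1 + d*(-1/2) = 1 - d/2)
h(T) = 0 (h(T) = 4*0 = 0)
G(h(D(5)))**3 = (0**2)**3 = 0**3 = 0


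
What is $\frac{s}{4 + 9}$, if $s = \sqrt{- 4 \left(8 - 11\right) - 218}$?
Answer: $\frac{i \sqrt{206}}{13} \approx 1.1041 i$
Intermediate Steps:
$s = i \sqrt{206}$ ($s = \sqrt{\left(-4\right) \left(-3\right) - 218} = \sqrt{12 - 218} = \sqrt{-206} = i \sqrt{206} \approx 14.353 i$)
$\frac{s}{4 + 9} = \frac{i \sqrt{206}}{4 + 9} = \frac{i \sqrt{206}}{13}$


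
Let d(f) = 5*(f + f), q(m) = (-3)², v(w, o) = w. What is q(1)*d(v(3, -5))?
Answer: 270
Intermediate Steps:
q(m) = 9
d(f) = 10*f (d(f) = 5*(2*f) = 10*f)
q(1)*d(v(3, -5)) = 9*(10*3) = 9*30 = 270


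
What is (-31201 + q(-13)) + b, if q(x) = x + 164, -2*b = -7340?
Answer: -27380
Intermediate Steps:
b = 3670 (b = -½*(-7340) = 3670)
q(x) = 164 + x
(-31201 + q(-13)) + b = (-31201 + (164 - 13)) + 3670 = (-31201 + 151) + 3670 = -31050 + 3670 = -27380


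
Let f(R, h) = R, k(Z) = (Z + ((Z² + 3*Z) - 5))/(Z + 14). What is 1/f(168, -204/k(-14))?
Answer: 1/168 ≈ 0.0059524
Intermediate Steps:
k(Z) = (-5 + Z² + 4*Z)/(14 + Z) (k(Z) = (Z + (-5 + Z² + 3*Z))/(14 + Z) = (-5 + Z² + 4*Z)/(14 + Z))
1/f(168, -204/k(-14)) = 1/168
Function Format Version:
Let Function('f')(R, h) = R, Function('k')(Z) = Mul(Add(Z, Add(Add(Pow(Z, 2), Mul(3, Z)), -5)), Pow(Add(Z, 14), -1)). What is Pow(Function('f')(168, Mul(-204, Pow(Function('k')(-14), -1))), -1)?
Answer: Rational(1, 168) ≈ 0.0059524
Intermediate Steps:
Function('k')(Z) = Mul(Pow(Add(14, Z), -1), Add(-5, Pow(Z, 2), Mul(4, Z))) (Function('k')(Z) = Mul(Add(Z, Add(-5, Pow(Z, 2), Mul(3, Z))), Pow(Add(14, Z), -1)) = Mul(Add(-5, Pow(Z, 2), Mul(4, Z)), Pow(Add(14, Z), -1)) = Mul(Pow(Add(14, Z), -1), Add(-5, Pow(Z, 2), Mul(4, Z))))
Pow(Function('f')(168, Mul(-204, Pow(Function('k')(-14), -1))), -1) = Pow(168, -1) = Rational(1, 168)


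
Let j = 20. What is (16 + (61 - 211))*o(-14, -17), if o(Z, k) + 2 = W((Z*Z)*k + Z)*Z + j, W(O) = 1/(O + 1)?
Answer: -8070016/3345 ≈ -2412.6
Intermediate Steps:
W(O) = 1/(1 + O)
o(Z, k) = 18 + Z/(1 + Z + k*Z²) (o(Z, k) = -2 + (Z/(1 + ((Z*Z)*k + Z)) + 20) = -2 + (Z/(1 + (Z²*k + Z)) + 20) = -2 + (Z/(1 + (k*Z² + Z)) + 20) = -2 + (Z/(1 + (Z + k*Z²)) + 20) = -2 + (Z/(1 + Z + k*Z²) + 20) = -2 + (20 + Z/(1 + Z + k*Z²)) = 18 + Z/(1 + Z + k*Z²))
(16 + (61 - 211))*o(-14, -17) = (16 + (61 - 211))*(18 - 14/(1 - 14*(1 - 14*(-17)))) = (16 - 150)*(18 - 14/(1 - 14*(1 + 238))) = -134*(18 - 14/(1 - 14*239)) = -134*(18 - 14/(1 - 3346)) = -134*(18 - 14/(-3345)) = -134*(18 - 14*(-1/3345)) = -134*(18 + 14/3345) = -134*60224/3345 = -8070016/3345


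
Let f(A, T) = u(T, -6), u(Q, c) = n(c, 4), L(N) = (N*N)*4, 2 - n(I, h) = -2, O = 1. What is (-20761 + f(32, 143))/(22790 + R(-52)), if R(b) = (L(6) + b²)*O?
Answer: -6919/8546 ≈ -0.80962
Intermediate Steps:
n(I, h) = 4 (n(I, h) = 2 - 1*(-2) = 2 + 2 = 4)
L(N) = 4*N² (L(N) = N²*4 = 4*N²)
u(Q, c) = 4
R(b) = 144 + b² (R(b) = (4*6² + b²)*1 = (4*36 + b²)*1 = (144 + b²)*1 = 144 + b²)
f(A, T) = 4
(-20761 + f(32, 143))/(22790 + R(-52)) = (-20761 + 4)/(22790 + (144 + (-52)²)) = -20757/(22790 + (144 + 2704)) = -20757/(22790 + 2848) = -20757/25638 = -20757*1/25638 = -6919/8546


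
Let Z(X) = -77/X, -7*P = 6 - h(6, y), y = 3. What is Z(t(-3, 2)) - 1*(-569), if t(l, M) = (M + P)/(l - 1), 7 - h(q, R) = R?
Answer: 2246/3 ≈ 748.67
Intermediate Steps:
h(q, R) = 7 - R
P = -2/7 (P = -(6 - (7 - 1*3))/7 = -(6 - (7 - 3))/7 = -(6 - 1*4)/7 = -(6 - 4)/7 = -⅐*2 = -2/7 ≈ -0.28571)
t(l, M) = (-2/7 + M)/(-1 + l) (t(l, M) = (M - 2/7)/(l - 1) = (-2/7 + M)/(-1 + l))
Z(t(-3, 2)) - 1*(-569) = -77*(-1 - 3)/(-2/7 + 2) - 1*(-569) = -77/((12/7)/(-4)) + 569 = -77/((-¼*12/7)) + 569 = -77/(-3/7) + 569 = -77*(-7/3) + 569 = 539/3 + 569 = 2246/3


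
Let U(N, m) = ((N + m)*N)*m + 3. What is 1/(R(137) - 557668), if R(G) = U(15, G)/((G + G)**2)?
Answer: -75076/41867170405 ≈ -1.7932e-6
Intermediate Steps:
U(N, m) = 3 + N*m*(N + m) (U(N, m) = (N*(N + m))*m + 3 = N*m*(N + m) + 3 = 3 + N*m*(N + m))
R(G) = (3 + 15*G**2 + 225*G)/(4*G**2) (R(G) = (3 + 15*G**2 + G*15**2)/((G + G)**2) = (3 + 15*G**2 + G*225)/((2*G)**2) = (3 + 15*G**2 + 225*G)/((4*G**2)) = (3 + 15*G**2 + 225*G)*(1/(4*G**2)) = (3 + 15*G**2 + 225*G)/(4*G**2))
1/(R(137) - 557668) = 1/((3/4)*(1 + 5*137**2 + 75*137)/137**2 - 557668) = 1/((3/4)*(1/18769)*(1 + 5*18769 + 10275) - 557668) = 1/((3/4)*(1/18769)*(1 + 93845 + 10275) - 557668) = 1/((3/4)*(1/18769)*104121 - 557668) = 1/(312363/75076 - 557668) = 1/(-41867170405/75076) = -75076/41867170405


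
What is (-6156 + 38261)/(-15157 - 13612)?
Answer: -32105/28769 ≈ -1.1160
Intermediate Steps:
(-6156 + 38261)/(-15157 - 13612) = 32105/(-28769) = 32105*(-1/28769) = -32105/28769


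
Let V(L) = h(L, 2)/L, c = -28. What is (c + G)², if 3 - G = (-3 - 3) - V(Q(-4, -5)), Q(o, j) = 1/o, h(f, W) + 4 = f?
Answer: 4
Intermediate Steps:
h(f, W) = -4 + f
V(L) = (-4 + L)/L
G = 26 (G = 3 - ((-3 - 3) - (-4 + 1/(-4))/(1/(-4))) = 3 - (-6 - (-4 - ¼)/(-¼)) = 3 - (-6 - (-4)*(-17)/4) = 3 - (-6 - 1*17) = 3 - (-6 - 17) = 3 - 1*(-23) = 3 + 23 = 26)
(c + G)² = (-28 + 26)² = (-2)² = 4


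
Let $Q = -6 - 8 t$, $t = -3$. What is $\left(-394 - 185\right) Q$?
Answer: $-10422$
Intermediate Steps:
$Q = 18$ ($Q = -6 - -24 = -6 + 24 = 18$)
$\left(-394 - 185\right) Q = \left(-394 - 185\right) 18 = \left(-579\right) 18 = -10422$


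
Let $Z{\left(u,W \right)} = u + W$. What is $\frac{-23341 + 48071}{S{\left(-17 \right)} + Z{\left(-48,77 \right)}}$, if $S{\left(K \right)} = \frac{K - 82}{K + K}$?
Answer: $\frac{168164}{217} \approx 774.95$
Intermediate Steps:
$S{\left(K \right)} = \frac{-82 + K}{2 K}$
$Z{\left(u,W \right)} = W + u$
$\frac{-23341 + 48071}{S{\left(-17 \right)} + Z{\left(-48,77 \right)}} = \frac{-23341 + 48071}{\frac{-82 - 17}{2 \left(-17\right)} + \left(77 - 48\right)} = \frac{24730}{\frac{1}{2} \left(- \frac{1}{17}\right) \left(-99\right) + 29} = \frac{24730}{\frac{99}{34} + 29} = \frac{24730}{\frac{1085}{34}} = 24730 \cdot \frac{34}{1085} = \frac{168164}{217}$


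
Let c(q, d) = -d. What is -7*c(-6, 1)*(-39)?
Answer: -273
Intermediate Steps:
-7*c(-6, 1)*(-39) = -(-7)*(-39) = -7*(-1)*(-39) = 7*(-39) = -273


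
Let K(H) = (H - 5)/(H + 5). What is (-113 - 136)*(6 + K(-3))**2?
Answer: -996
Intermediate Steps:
K(H) = (-5 + H)/(5 + H)
(-113 - 136)*(6 + K(-3))**2 = (-113 - 136)*(6 + (-5 - 3)/(5 - 3))**2 = -249*(6 - 8/2)**2 = -249*(6 + (1/2)*(-8))**2 = -249*(6 - 4)**2 = -249*2**2 = -249*4 = -996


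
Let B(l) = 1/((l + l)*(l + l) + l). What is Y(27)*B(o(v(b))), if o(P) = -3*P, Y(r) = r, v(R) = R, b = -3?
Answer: 3/37 ≈ 0.081081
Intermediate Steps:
B(l) = 1/(l + 4*l²) (B(l) = 1/((2*l)*(2*l) + l) = 1/(4*l² + l) = 1/(l + 4*l²))
Y(27)*B(o(v(b))) = 27*(1/(((-3*(-3)))*(1 + 4*(-3*(-3))))) = 27*(1/(9*(1 + 4*9))) = 27*(1/(9*(1 + 36))) = 27*((⅑)/37) = 27*((⅑)*(1/37)) = 27*(1/333) = 3/37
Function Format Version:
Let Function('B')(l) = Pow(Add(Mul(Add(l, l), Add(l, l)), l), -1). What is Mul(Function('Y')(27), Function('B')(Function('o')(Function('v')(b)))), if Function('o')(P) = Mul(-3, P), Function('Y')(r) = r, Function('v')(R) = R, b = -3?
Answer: Rational(3, 37) ≈ 0.081081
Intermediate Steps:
Function('B')(l) = Pow(Add(l, Mul(4, Pow(l, 2))), -1) (Function('B')(l) = Pow(Add(Mul(Mul(2, l), Mul(2, l)), l), -1) = Pow(Add(Mul(4, Pow(l, 2)), l), -1) = Pow(Add(l, Mul(4, Pow(l, 2))), -1))
Mul(Function('Y')(27), Function('B')(Function('o')(Function('v')(b)))) = Mul(27, Mul(Pow(Mul(-3, -3), -1), Pow(Add(1, Mul(4, Mul(-3, -3))), -1))) = Mul(27, Mul(Pow(9, -1), Pow(Add(1, Mul(4, 9)), -1))) = Mul(27, Mul(Rational(1, 9), Pow(Add(1, 36), -1))) = Mul(27, Mul(Rational(1, 9), Pow(37, -1))) = Mul(27, Mul(Rational(1, 9), Rational(1, 37))) = Mul(27, Rational(1, 333)) = Rational(3, 37)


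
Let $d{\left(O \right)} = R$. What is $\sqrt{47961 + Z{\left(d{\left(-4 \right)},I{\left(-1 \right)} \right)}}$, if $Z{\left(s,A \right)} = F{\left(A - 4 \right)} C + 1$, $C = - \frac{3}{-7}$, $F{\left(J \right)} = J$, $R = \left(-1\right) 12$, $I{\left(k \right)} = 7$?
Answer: $\frac{\sqrt{2350201}}{7} \approx 219.01$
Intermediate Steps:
$R = -12$
$d{\left(O \right)} = -12$
$C = \frac{3}{7}$ ($C = \left(-3\right) \left(- \frac{1}{7}\right) = \frac{3}{7} \approx 0.42857$)
$Z{\left(s,A \right)} = - \frac{5}{7} + \frac{3 A}{7}$ ($Z{\left(s,A \right)} = \left(A - 4\right) \frac{3}{7} + 1 = \left(-4 + A\right) \frac{3}{7} + 1 = \left(- \frac{12}{7} + \frac{3 A}{7}\right) + 1 = - \frac{5}{7} + \frac{3 A}{7}$)
$\sqrt{47961 + Z{\left(d{\left(-4 \right)},I{\left(-1 \right)} \right)}} = \sqrt{47961 + \left(- \frac{5}{7} + \frac{3}{7} \cdot 7\right)} = \sqrt{47961 + \left(- \frac{5}{7} + 3\right)} = \sqrt{47961 + \frac{16}{7}} = \sqrt{\frac{335743}{7}} = \frac{\sqrt{2350201}}{7}$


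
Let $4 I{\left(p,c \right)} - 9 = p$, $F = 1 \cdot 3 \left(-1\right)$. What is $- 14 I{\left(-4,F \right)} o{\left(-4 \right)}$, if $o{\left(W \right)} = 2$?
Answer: $-35$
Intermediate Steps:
$F = -3$ ($F = 3 \left(-1\right) = -3$)
$I{\left(p,c \right)} = \frac{9}{4} + \frac{p}{4}$
$- 14 I{\left(-4,F \right)} o{\left(-4 \right)} = - 14 \left(\frac{9}{4} + \frac{1}{4} \left(-4\right)\right) 2 = - 14 \left(\frac{9}{4} - 1\right) 2 = \left(-14\right) \frac{5}{4} \cdot 2 = \left(- \frac{35}{2}\right) 2 = -35$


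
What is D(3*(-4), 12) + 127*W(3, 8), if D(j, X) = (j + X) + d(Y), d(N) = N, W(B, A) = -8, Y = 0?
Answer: -1016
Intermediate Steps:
D(j, X) = X + j (D(j, X) = (j + X) + 0 = (X + j) + 0 = X + j)
D(3*(-4), 12) + 127*W(3, 8) = (12 + 3*(-4)) + 127*(-8) = (12 - 12) - 1016 = 0 - 1016 = -1016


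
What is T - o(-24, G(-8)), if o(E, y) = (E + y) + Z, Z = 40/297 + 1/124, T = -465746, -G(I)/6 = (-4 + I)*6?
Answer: -17167524769/36828 ≈ -4.6615e+5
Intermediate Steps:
G(I) = 144 - 36*I (G(I) = -6*(-4 + I)*6 = -6*(-24 + 6*I) = 144 - 36*I)
Z = 5257/36828 (Z = 40*(1/297) + 1*(1/124) = 40/297 + 1/124 = 5257/36828 ≈ 0.14274)
o(E, y) = 5257/36828 + E + y (o(E, y) = (E + y) + 5257/36828 = 5257/36828 + E + y)
T - o(-24, G(-8)) = -465746 - (5257/36828 - 24 + (144 - 36*(-8))) = -465746 - (5257/36828 - 24 + (144 + 288)) = -465746 - (5257/36828 - 24 + 432) = -465746 - 1*15031081/36828 = -465746 - 15031081/36828 = -17167524769/36828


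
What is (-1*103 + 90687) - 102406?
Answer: -11822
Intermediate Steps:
(-1*103 + 90687) - 102406 = (-103 + 90687) - 102406 = 90584 - 102406 = -11822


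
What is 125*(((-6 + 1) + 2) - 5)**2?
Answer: 8000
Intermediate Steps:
125*(((-6 + 1) + 2) - 5)**2 = 125*((-5 + 2) - 5)**2 = 125*(-3 - 5)**2 = 125*(-8)**2 = 125*64 = 8000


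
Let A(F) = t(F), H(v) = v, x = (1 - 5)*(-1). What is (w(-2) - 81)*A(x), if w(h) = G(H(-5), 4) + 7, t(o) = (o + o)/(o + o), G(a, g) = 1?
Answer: -73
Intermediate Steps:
x = 4 (x = -4*(-1) = 4)
t(o) = 1 (t(o) = (2*o)/((2*o)) = (2*o)*(1/(2*o)) = 1)
w(h) = 8 (w(h) = 1 + 7 = 8)
A(F) = 1
(w(-2) - 81)*A(x) = (8 - 81)*1 = -73*1 = -73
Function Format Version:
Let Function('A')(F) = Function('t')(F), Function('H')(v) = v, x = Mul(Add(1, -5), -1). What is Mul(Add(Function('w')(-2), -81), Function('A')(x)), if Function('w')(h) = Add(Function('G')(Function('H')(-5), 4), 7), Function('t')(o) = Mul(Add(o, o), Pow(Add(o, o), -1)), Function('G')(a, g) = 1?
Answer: -73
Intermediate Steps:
x = 4 (x = Mul(-4, -1) = 4)
Function('t')(o) = 1 (Function('t')(o) = Mul(Mul(2, o), Pow(Mul(2, o), -1)) = Mul(Mul(2, o), Mul(Rational(1, 2), Pow(o, -1))) = 1)
Function('w')(h) = 8 (Function('w')(h) = Add(1, 7) = 8)
Function('A')(F) = 1
Mul(Add(Function('w')(-2), -81), Function('A')(x)) = Mul(Add(8, -81), 1) = Mul(-73, 1) = -73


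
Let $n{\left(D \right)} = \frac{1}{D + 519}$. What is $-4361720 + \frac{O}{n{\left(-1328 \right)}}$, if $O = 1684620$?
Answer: $-1367219300$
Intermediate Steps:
$n{\left(D \right)} = \frac{1}{519 + D}$
$-4361720 + \frac{O}{n{\left(-1328 \right)}} = -4361720 + \frac{1684620}{\frac{1}{519 - 1328}} = -4361720 + \frac{1684620}{\frac{1}{-809}} = -4361720 + \frac{1684620}{- \frac{1}{809}} = -4361720 + 1684620 \left(-809\right) = -4361720 - 1362857580 = -1367219300$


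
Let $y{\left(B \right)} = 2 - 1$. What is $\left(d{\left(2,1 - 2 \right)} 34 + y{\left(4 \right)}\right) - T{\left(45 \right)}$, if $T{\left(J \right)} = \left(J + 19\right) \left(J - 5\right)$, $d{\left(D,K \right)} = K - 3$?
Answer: $-2695$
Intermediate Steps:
$d{\left(D,K \right)} = -3 + K$
$T{\left(J \right)} = \left(-5 + J\right) \left(19 + J\right)$ ($T{\left(J \right)} = \left(19 + J\right) \left(-5 + J\right) = \left(-5 + J\right) \left(19 + J\right)$)
$y{\left(B \right)} = 1$
$\left(d{\left(2,1 - 2 \right)} 34 + y{\left(4 \right)}\right) - T{\left(45 \right)} = \left(\left(-3 + \left(1 - 2\right)\right) 34 + 1\right) - \left(-95 + 45^{2} + 14 \cdot 45\right) = \left(\left(-3 + \left(1 - 2\right)\right) 34 + 1\right) - \left(-95 + 2025 + 630\right) = \left(\left(-3 - 1\right) 34 + 1\right) - 2560 = \left(\left(-4\right) 34 + 1\right) - 2560 = \left(-136 + 1\right) - 2560 = -135 - 2560 = -2695$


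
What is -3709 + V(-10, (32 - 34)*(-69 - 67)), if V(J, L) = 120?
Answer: -3589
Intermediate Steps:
-3709 + V(-10, (32 - 34)*(-69 - 67)) = -3709 + 120 = -3589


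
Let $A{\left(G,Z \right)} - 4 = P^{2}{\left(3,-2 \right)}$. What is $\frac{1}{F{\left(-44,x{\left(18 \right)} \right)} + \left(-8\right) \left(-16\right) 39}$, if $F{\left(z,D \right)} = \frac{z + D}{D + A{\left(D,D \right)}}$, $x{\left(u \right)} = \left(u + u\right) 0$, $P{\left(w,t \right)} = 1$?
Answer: $\frac{5}{24916} \approx 0.00020067$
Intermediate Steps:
$A{\left(G,Z \right)} = 5$ ($A{\left(G,Z \right)} = 4 + 1^{2} = 4 + 1 = 5$)
$x{\left(u \right)} = 0$ ($x{\left(u \right)} = 2 u 0 = 0$)
$F{\left(z,D \right)} = \frac{D + z}{5 + D}$ ($F{\left(z,D \right)} = \frac{z + D}{D + 5} = \frac{D + z}{5 + D}$)
$\frac{1}{F{\left(-44,x{\left(18 \right)} \right)} + \left(-8\right) \left(-16\right) 39} = \frac{1}{\frac{0 - 44}{5 + 0} + \left(-8\right) \left(-16\right) 39} = \frac{1}{\frac{1}{5} \left(-44\right) + 128 \cdot 39} = \frac{1}{\frac{1}{5} \left(-44\right) + 4992} = \frac{1}{- \frac{44}{5} + 4992} = \frac{1}{\frac{24916}{5}} = \frac{5}{24916}$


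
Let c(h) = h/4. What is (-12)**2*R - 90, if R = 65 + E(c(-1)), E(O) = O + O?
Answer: 9198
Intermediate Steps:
c(h) = h/4 (c(h) = h*(1/4) = h/4)
E(O) = 2*O
R = 129/2 (R = 65 + 2*((1/4)*(-1)) = 65 + 2*(-1/4) = 65 - 1/2 = 129/2 ≈ 64.500)
(-12)**2*R - 90 = (-12)**2*(129/2) - 90 = 144*(129/2) - 90 = 9288 - 90 = 9198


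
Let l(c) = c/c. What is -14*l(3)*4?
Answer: -56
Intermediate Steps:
l(c) = 1
-14*l(3)*4 = -14*1*4 = -14*4 = -56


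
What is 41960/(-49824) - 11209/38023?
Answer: -269240287/236807244 ≈ -1.1370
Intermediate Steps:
41960/(-49824) - 11209/38023 = 41960*(-1/49824) - 11209*1/38023 = -5245/6228 - 11209/38023 = -269240287/236807244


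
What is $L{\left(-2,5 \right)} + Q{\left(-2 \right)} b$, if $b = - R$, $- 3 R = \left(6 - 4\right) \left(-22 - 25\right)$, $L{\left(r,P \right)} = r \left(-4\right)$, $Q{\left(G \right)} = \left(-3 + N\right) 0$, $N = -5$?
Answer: $8$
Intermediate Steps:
$Q{\left(G \right)} = 0$ ($Q{\left(G \right)} = \left(-3 - 5\right) 0 = \left(-8\right) 0 = 0$)
$L{\left(r,P \right)} = - 4 r$
$R = \frac{94}{3}$ ($R = - \frac{\left(6 - 4\right) \left(-22 - 25\right)}{3} = - \frac{2 \left(-47\right)}{3} = \left(- \frac{1}{3}\right) \left(-94\right) = \frac{94}{3} \approx 31.333$)
$b = - \frac{94}{3}$ ($b = \left(-1\right) \frac{94}{3} = - \frac{94}{3} \approx -31.333$)
$L{\left(-2,5 \right)} + Q{\left(-2 \right)} b = \left(-4\right) \left(-2\right) + 0 \left(- \frac{94}{3}\right) = 8 + 0 = 8$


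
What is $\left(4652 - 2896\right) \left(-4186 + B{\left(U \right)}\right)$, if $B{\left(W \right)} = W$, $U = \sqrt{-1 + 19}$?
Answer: $-7350616 + 5268 \sqrt{2} \approx -7.3432 \cdot 10^{6}$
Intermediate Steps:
$U = 3 \sqrt{2}$ ($U = \sqrt{18} = 3 \sqrt{2} \approx 4.2426$)
$\left(4652 - 2896\right) \left(-4186 + B{\left(U \right)}\right) = \left(4652 - 2896\right) \left(-4186 + 3 \sqrt{2}\right) = 1756 \left(-4186 + 3 \sqrt{2}\right) = -7350616 + 5268 \sqrt{2}$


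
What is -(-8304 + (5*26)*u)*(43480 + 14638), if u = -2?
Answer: 497722552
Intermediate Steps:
-(-8304 + (5*26)*u)*(43480 + 14638) = -(-8304 + (5*26)*(-2))*(43480 + 14638) = -(-8304 + 130*(-2))*58118 = -(-8304 - 260)*58118 = -(-8564)*58118 = -1*(-497722552) = 497722552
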